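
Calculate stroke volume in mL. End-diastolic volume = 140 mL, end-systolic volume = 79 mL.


SV = EDV - ESV
SV = 140 - 79
SV = 61 mL


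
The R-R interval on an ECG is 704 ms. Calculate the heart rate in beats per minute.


HR = 60 / RR_interval(s)
RR = 704 ms = 0.704 s
HR = 60 / 0.704 = 85.23 bpm


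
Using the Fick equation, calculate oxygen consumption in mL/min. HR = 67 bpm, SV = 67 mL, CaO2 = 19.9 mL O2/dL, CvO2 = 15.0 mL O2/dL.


CO = HR*SV = 67*67/1000 = 4.489 L/min
a-v O2 diff = 19.9 - 15.0 = 4.9 mL/dL
VO2 = CO * (CaO2-CvO2) * 10 dL/L
VO2 = 4.489 * 4.9 * 10
VO2 = 220 mL/min


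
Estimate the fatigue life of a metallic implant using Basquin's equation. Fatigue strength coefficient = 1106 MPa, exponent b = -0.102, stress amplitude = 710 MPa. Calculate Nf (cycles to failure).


sigma_a = sigma_f' * (2Nf)^b
2Nf = (sigma_a/sigma_f')^(1/b)
2Nf = (710/1106)^(1/-0.102)
2Nf = 77.129997
Nf = 38.56


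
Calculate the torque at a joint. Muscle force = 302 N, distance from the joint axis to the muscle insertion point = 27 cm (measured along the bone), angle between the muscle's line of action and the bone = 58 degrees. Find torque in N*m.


Torque = F * d * sin(theta)   (moment arm = d*sin(theta))
d = 27 cm = 0.27 m
Torque = 302 * 0.27 * sin(58)
Torque = 69.15 N*m


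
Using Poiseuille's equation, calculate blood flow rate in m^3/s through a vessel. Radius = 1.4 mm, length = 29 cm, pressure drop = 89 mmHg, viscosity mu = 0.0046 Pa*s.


Q = pi*r^4*dP / (8*mu*L)
r = 0.0014 m, L = 0.29 m
dP = 89 mmHg = 11865.658 Pa
Q = 1.3419e-05 m^3/s


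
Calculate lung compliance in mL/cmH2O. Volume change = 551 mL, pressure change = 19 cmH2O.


C = dV / dP
C = 551 / 19
C = 29 mL/cmH2O


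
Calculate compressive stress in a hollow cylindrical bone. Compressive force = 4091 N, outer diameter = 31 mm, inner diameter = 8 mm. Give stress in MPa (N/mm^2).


A = pi*(r_o^2 - r_i^2)
r_o = 15.5 mm, r_i = 4 mm
A = 704.502 mm^2
sigma = F/A = 4091 / 704.502
sigma = 5.807 MPa


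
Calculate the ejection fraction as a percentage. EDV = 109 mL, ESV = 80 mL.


SV = EDV - ESV = 109 - 80 = 29 mL
EF = SV/EDV * 100 = 29/109 * 100
EF = 26.61%


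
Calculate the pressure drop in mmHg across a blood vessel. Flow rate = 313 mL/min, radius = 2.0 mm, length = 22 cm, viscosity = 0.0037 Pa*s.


dP = 8*mu*L*Q / (pi*r^4)
Q = 313 mL/min = 5.21667e-06 m^3/s
dP = 675.831 Pa = 675.831 / 133.322 mmHg = 5.069 mmHg


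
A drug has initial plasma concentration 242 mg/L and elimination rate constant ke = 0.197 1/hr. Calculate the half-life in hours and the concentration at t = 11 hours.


t_half = ln(2) / ke = 0.693147 / 0.197 = 3.519 hr
C(t) = C0 * exp(-ke*t) = 242 * exp(-0.197*11)
C(11) = 27.71 mg/L


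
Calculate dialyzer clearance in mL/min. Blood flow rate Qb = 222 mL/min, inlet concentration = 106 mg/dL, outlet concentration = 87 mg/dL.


K = Qb * (Cb_in - Cb_out) / Cb_in
K = 222 * (106 - 87) / 106
K = 39.79 mL/min


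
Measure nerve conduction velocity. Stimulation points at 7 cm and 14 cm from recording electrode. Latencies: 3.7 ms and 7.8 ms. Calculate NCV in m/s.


Distance = (14 - 7) / 100 = 0.07 m
dt = (7.8 - 3.7) / 1000 = 0.0041 s
NCV = dist / dt = 17.07 m/s


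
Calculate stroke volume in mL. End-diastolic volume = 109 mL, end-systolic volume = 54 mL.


SV = EDV - ESV
SV = 109 - 54
SV = 55 mL


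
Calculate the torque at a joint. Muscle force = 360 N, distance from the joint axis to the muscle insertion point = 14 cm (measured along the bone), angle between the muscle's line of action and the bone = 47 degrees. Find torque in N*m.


Torque = F * d * sin(theta)   (moment arm = d*sin(theta))
d = 14 cm = 0.14 m
Torque = 360 * 0.14 * sin(47)
Torque = 36.86 N*m


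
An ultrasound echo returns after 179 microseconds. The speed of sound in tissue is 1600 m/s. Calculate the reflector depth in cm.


depth = c * t / 2
t = 179 us = 1.7900e-04 s
depth = 1600 * 1.7900e-04 / 2
depth = 0.1432 m = 14.32 cm


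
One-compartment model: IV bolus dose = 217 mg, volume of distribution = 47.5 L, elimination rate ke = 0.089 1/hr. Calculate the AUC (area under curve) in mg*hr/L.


C0 = Dose/Vd = 217/47.5 = 4.56842 mg/L
AUC = C0/ke = 4.56842/0.089
AUC = 51.33 mg*hr/L


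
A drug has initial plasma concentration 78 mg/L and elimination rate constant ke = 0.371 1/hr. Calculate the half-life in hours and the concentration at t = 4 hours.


t_half = ln(2) / ke = 0.693147 / 0.371 = 1.868 hr
C(t) = C0 * exp(-ke*t) = 78 * exp(-0.371*4)
C(4) = 17.68 mg/L


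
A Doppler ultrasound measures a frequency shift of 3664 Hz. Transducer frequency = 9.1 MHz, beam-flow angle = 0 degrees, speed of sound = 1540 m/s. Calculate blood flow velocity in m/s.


v = fd * c / (2 * f0 * cos(theta))
v = 3664 * 1540 / (2 * 9.1000e+06 * cos(0))
v = 0.31 m/s


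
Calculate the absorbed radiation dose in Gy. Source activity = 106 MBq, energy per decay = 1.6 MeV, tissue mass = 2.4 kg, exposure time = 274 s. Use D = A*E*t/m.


A = 106 MBq = 1.0600e+08 Bq
E = 1.6 MeV = 2.5632e-13 J
D = A*E*t/m = 1.0600e+08*2.5632e-13*274/2.4
D = 0.003102 Gy


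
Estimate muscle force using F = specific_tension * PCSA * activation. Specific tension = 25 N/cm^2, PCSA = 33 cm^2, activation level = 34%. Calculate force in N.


F = sigma * PCSA * activation
F = 25 * 33 * 0.34
F = 280.5 N


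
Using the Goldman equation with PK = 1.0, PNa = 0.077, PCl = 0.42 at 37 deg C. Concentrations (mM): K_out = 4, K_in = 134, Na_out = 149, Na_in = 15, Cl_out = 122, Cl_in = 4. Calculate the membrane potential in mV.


Vm = (RT/F)*ln((PK*Ko + PNa*Nao + PCl*Cli)/(PK*Ki + PNa*Nai + PCl*Clo))
Numer = 17.153, Denom = 186.395
Vm = -63.76 mV


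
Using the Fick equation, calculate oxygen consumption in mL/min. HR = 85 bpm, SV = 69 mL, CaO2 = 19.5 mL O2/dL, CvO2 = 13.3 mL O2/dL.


CO = HR*SV = 85*69/1000 = 5.865 L/min
a-v O2 diff = 19.5 - 13.3 = 6.2 mL/dL
VO2 = CO * (CaO2-CvO2) * 10 dL/L
VO2 = 5.865 * 6.2 * 10
VO2 = 363.6 mL/min


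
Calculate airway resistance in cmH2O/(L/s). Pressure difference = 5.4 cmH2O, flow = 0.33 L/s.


R = dP / flow
R = 5.4 / 0.33
R = 16.36 cmH2O/(L/s)


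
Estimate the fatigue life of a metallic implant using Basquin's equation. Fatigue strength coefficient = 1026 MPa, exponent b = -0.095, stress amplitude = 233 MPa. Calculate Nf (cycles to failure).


sigma_a = sigma_f' * (2Nf)^b
2Nf = (sigma_a/sigma_f')^(1/b)
2Nf = (233/1026)^(1/-0.095)
2Nf = 5980699.7
Nf = 2.9903e+06


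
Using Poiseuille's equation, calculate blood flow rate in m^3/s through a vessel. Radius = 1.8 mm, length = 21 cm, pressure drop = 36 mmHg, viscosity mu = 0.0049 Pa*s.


Q = pi*r^4*dP / (8*mu*L)
r = 0.0018 m, L = 0.21 m
dP = 36 mmHg = 4799.592 Pa
Q = 1.9228e-05 m^3/s


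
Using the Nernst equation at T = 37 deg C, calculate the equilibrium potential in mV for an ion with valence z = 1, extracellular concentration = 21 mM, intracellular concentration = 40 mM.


E = (RT/(zF)) * ln(C_out/C_in)
T = 37 + 273.15 = 310.15 K
E = (8.314 * 310.15 / (1 * 96485)) * ln(21/40)
E = -17.22 mV


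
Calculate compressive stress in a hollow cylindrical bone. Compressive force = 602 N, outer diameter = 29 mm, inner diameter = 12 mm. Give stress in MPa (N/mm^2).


A = pi*(r_o^2 - r_i^2)
r_o = 14.5 mm, r_i = 6 mm
A = 547.423 mm^2
sigma = F/A = 602 / 547.423
sigma = 1.1 MPa


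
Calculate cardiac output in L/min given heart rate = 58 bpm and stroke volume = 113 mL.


CO = HR * SV
CO = 58 * 113 / 1000
CO = 6.554 L/min


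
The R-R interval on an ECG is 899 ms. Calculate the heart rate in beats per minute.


HR = 60 / RR_interval(s)
RR = 899 ms = 0.899 s
HR = 60 / 0.899 = 66.74 bpm


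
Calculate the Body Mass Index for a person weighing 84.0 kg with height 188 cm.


BMI = weight / height^2
height = 188 cm = 1.88 m
BMI = 84.0 / 1.88^2
BMI = 23.77 kg/m^2


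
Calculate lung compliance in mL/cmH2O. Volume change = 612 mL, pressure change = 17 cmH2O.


C = dV / dP
C = 612 / 17
C = 36 mL/cmH2O


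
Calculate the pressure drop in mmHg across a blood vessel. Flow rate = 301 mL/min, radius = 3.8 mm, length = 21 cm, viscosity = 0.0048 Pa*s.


dP = 8*mu*L*Q / (pi*r^4)
Q = 301 mL/min = 5.01667e-06 m^3/s
dP = 61.7564 Pa = 61.7564 / 133.322 mmHg = 0.4632 mmHg


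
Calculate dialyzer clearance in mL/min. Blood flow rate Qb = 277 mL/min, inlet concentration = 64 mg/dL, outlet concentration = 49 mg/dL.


K = Qb * (Cb_in - Cb_out) / Cb_in
K = 277 * (64 - 49) / 64
K = 64.92 mL/min


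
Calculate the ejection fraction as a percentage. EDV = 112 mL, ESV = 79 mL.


SV = EDV - ESV = 112 - 79 = 33 mL
EF = SV/EDV * 100 = 33/112 * 100
EF = 29.46%


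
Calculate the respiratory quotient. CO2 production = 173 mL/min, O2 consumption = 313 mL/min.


RQ = VCO2 / VO2
RQ = 173 / 313
RQ = 0.5527


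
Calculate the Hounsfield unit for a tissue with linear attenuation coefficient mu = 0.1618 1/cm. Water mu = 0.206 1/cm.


HU = ((mu_tissue - mu_water) / mu_water) * 1000
HU = ((0.1618 - 0.206) / 0.206) * 1000
HU = -214.6


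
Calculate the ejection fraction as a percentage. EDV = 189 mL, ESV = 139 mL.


SV = EDV - ESV = 189 - 139 = 50 mL
EF = SV/EDV * 100 = 50/189 * 100
EF = 26.46%


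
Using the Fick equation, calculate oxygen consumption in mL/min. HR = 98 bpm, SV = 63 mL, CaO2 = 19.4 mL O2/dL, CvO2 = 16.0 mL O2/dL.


CO = HR*SV = 98*63/1000 = 6.174 L/min
a-v O2 diff = 19.4 - 16.0 = 3.4 mL/dL
VO2 = CO * (CaO2-CvO2) * 10 dL/L
VO2 = 6.174 * 3.4 * 10
VO2 = 209.9 mL/min


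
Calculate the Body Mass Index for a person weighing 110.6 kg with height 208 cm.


BMI = weight / height^2
height = 208 cm = 2.08 m
BMI = 110.6 / 2.08^2
BMI = 25.56 kg/m^2


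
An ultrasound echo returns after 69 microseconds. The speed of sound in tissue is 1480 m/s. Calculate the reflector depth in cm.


depth = c * t / 2
t = 69 us = 6.9000e-05 s
depth = 1480 * 6.9000e-05 / 2
depth = 0.05106 m = 5.106 cm


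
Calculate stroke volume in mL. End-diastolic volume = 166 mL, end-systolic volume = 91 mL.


SV = EDV - ESV
SV = 166 - 91
SV = 75 mL


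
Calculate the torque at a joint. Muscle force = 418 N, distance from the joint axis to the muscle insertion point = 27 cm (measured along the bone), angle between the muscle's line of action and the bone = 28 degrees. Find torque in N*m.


Torque = F * d * sin(theta)   (moment arm = d*sin(theta))
d = 27 cm = 0.27 m
Torque = 418 * 0.27 * sin(28)
Torque = 52.98 N*m


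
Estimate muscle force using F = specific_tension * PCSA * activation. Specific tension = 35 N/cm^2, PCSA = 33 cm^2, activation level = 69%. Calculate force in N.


F = sigma * PCSA * activation
F = 35 * 33 * 0.69
F = 796.9 N


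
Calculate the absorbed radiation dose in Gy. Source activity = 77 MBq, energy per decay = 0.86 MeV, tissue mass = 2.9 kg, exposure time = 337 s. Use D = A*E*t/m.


A = 77 MBq = 7.7000e+07 Bq
E = 0.86 MeV = 1.37772e-13 J
D = A*E*t/m = 7.7000e+07*1.37772e-13*337/2.9
D = 0.001233 Gy


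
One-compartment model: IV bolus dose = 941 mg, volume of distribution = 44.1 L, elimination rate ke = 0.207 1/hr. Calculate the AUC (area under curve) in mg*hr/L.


C0 = Dose/Vd = 941/44.1 = 21.3379 mg/L
AUC = C0/ke = 21.3379/0.207
AUC = 103.1 mg*hr/L


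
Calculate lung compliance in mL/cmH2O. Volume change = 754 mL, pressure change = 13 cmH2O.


C = dV / dP
C = 754 / 13
C = 58 mL/cmH2O


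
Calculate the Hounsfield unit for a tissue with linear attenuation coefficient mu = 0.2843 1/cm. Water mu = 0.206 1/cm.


HU = ((mu_tissue - mu_water) / mu_water) * 1000
HU = ((0.2843 - 0.206) / 0.206) * 1000
HU = 380.1


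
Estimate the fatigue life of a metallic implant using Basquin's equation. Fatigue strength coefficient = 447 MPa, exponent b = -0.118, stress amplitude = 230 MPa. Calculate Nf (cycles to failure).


sigma_a = sigma_f' * (2Nf)^b
2Nf = (sigma_a/sigma_f')^(1/b)
2Nf = (230/447)^(1/-0.118)
2Nf = 278.99124
Nf = 139.5


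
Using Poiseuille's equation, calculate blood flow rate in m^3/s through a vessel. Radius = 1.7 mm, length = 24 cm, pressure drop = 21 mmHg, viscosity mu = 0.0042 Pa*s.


Q = pi*r^4*dP / (8*mu*L)
r = 0.0017 m, L = 0.24 m
dP = 21 mmHg = 2799.762 Pa
Q = 9.1100e-06 m^3/s


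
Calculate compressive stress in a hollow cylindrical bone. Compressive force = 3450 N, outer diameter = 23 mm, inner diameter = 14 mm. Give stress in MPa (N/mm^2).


A = pi*(r_o^2 - r_i^2)
r_o = 11.5 mm, r_i = 7 mm
A = 261.538 mm^2
sigma = F/A = 3450 / 261.538
sigma = 13.19 MPa


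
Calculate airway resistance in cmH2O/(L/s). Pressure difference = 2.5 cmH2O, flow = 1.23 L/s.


R = dP / flow
R = 2.5 / 1.23
R = 2.033 cmH2O/(L/s)


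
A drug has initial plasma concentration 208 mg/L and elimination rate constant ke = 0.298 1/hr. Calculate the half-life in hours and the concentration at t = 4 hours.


t_half = ln(2) / ke = 0.693147 / 0.298 = 2.326 hr
C(t) = C0 * exp(-ke*t) = 208 * exp(-0.298*4)
C(4) = 63.15 mg/L


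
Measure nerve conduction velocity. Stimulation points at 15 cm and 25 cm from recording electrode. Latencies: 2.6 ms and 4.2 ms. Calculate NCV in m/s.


Distance = (25 - 15) / 100 = 0.1 m
dt = (4.2 - 2.6) / 1000 = 0.0016 s
NCV = dist / dt = 62.5 m/s


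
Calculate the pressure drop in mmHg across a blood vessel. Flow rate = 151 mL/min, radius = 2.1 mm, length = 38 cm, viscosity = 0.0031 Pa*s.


dP = 8*mu*L*Q / (pi*r^4)
Q = 151 mL/min = 2.51667e-06 m^3/s
dP = 388.181 Pa = 388.181 / 133.322 mmHg = 2.912 mmHg


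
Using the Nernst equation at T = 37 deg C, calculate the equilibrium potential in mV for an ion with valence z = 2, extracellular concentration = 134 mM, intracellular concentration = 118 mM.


E = (RT/(zF)) * ln(C_out/C_in)
T = 37 + 273.15 = 310.15 K
E = (8.314 * 310.15 / (2 * 96485)) * ln(134/118)
E = 1.699 mV


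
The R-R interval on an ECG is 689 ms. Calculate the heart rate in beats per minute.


HR = 60 / RR_interval(s)
RR = 689 ms = 0.689 s
HR = 60 / 0.689 = 87.08 bpm


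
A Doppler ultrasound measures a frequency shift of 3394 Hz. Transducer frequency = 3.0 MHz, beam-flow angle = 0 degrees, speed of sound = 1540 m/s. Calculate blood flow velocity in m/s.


v = fd * c / (2 * f0 * cos(theta))
v = 3394 * 1540 / (2 * 3.0000e+06 * cos(0))
v = 0.8711 m/s


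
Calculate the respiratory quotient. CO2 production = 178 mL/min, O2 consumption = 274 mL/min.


RQ = VCO2 / VO2
RQ = 178 / 274
RQ = 0.6496


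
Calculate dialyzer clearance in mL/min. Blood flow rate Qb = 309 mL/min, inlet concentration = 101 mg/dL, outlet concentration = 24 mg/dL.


K = Qb * (Cb_in - Cb_out) / Cb_in
K = 309 * (101 - 24) / 101
K = 235.6 mL/min


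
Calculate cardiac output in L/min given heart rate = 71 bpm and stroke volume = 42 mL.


CO = HR * SV
CO = 71 * 42 / 1000
CO = 2.982 L/min


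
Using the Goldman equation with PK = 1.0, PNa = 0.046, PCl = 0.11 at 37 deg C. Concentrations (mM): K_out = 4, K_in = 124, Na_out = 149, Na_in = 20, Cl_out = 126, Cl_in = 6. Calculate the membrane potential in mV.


Vm = (RT/F)*ln((PK*Ko + PNa*Nao + PCl*Cli)/(PK*Ki + PNa*Nai + PCl*Clo))
Numer = 11.514, Denom = 138.78
Vm = -66.53 mV


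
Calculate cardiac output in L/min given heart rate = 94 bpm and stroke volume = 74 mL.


CO = HR * SV
CO = 94 * 74 / 1000
CO = 6.956 L/min


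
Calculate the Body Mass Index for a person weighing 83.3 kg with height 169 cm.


BMI = weight / height^2
height = 169 cm = 1.69 m
BMI = 83.3 / 1.69^2
BMI = 29.17 kg/m^2


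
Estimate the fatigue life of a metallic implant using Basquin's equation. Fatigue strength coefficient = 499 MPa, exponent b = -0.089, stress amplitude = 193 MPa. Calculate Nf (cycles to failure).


sigma_a = sigma_f' * (2Nf)^b
2Nf = (sigma_a/sigma_f')^(1/b)
2Nf = (193/499)^(1/-0.089)
2Nf = 43183.443
Nf = 2.159e+04


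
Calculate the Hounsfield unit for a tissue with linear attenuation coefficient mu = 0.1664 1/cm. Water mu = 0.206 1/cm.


HU = ((mu_tissue - mu_water) / mu_water) * 1000
HU = ((0.1664 - 0.206) / 0.206) * 1000
HU = -192.2


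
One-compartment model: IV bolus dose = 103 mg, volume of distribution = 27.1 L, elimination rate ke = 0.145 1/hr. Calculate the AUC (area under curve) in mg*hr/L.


C0 = Dose/Vd = 103/27.1 = 3.80074 mg/L
AUC = C0/ke = 3.80074/0.145
AUC = 26.21 mg*hr/L


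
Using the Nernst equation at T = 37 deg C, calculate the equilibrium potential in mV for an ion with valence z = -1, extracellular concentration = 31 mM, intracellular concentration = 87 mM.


E = (RT/(zF)) * ln(C_out/C_in)
T = 37 + 273.15 = 310.15 K
E = (8.314 * 310.15 / (-1 * 96485)) * ln(31/87)
E = 27.58 mV


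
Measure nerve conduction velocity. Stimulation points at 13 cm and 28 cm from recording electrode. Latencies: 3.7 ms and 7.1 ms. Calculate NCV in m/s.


Distance = (28 - 13) / 100 = 0.15 m
dt = (7.1 - 3.7) / 1000 = 0.0034 s
NCV = dist / dt = 44.12 m/s


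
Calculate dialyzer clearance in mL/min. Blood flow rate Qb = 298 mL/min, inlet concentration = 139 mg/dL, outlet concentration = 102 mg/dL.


K = Qb * (Cb_in - Cb_out) / Cb_in
K = 298 * (139 - 102) / 139
K = 79.32 mL/min


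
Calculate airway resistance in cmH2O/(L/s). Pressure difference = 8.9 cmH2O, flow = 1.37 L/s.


R = dP / flow
R = 8.9 / 1.37
R = 6.496 cmH2O/(L/s)


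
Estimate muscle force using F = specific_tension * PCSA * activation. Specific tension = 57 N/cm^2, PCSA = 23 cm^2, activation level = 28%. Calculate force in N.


F = sigma * PCSA * activation
F = 57 * 23 * 0.28
F = 367.1 N


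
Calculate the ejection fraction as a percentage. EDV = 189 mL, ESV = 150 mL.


SV = EDV - ESV = 189 - 150 = 39 mL
EF = SV/EDV * 100 = 39/189 * 100
EF = 20.63%


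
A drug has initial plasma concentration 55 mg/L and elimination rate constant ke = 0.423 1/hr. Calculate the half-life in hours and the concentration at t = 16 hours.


t_half = ln(2) / ke = 0.693147 / 0.423 = 1.639 hr
C(t) = C0 * exp(-ke*t) = 55 * exp(-0.423*16)
C(16) = 0.06325 mg/L


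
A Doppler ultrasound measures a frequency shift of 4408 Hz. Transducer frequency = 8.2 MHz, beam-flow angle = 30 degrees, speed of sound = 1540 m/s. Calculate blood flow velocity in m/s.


v = fd * c / (2 * f0 * cos(theta))
v = 4408 * 1540 / (2 * 8.2000e+06 * cos(30))
v = 0.478 m/s


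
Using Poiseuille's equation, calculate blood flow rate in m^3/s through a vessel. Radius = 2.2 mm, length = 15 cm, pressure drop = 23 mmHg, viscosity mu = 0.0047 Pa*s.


Q = pi*r^4*dP / (8*mu*L)
r = 0.0022 m, L = 0.15 m
dP = 23 mmHg = 3066.406 Pa
Q = 4.0012e-05 m^3/s


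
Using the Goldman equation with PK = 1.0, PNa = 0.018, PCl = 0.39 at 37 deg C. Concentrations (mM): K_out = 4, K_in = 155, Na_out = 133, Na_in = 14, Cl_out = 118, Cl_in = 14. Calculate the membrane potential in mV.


Vm = (RT/F)*ln((PK*Ko + PNa*Nao + PCl*Cli)/(PK*Ki + PNa*Nai + PCl*Clo))
Numer = 11.854, Denom = 201.272
Vm = -75.69 mV


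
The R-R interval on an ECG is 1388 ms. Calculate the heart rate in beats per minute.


HR = 60 / RR_interval(s)
RR = 1388 ms = 1.388 s
HR = 60 / 1.388 = 43.23 bpm


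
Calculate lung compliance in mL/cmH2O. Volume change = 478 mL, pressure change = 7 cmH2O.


C = dV / dP
C = 478 / 7
C = 68.29 mL/cmH2O


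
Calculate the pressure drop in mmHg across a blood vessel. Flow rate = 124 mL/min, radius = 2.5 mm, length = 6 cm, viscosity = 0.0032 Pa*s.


dP = 8*mu*L*Q / (pi*r^4)
Q = 124 mL/min = 2.06667e-06 m^3/s
dP = 25.8674 Pa = 25.8674 / 133.322 mmHg = 0.194 mmHg


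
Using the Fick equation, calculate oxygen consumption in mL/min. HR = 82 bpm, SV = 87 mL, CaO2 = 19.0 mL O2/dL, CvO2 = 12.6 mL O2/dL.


CO = HR*SV = 82*87/1000 = 7.134 L/min
a-v O2 diff = 19.0 - 12.6 = 6.4 mL/dL
VO2 = CO * (CaO2-CvO2) * 10 dL/L
VO2 = 7.134 * 6.4 * 10
VO2 = 456.6 mL/min


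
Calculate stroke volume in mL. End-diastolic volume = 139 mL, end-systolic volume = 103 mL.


SV = EDV - ESV
SV = 139 - 103
SV = 36 mL


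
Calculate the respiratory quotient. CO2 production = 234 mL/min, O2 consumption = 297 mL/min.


RQ = VCO2 / VO2
RQ = 234 / 297
RQ = 0.7879


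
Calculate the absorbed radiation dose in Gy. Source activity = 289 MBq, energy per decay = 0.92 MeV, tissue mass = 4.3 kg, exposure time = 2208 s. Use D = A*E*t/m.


A = 289 MBq = 2.8900e+08 Bq
E = 0.92 MeV = 1.47384e-13 J
D = A*E*t/m = 2.8900e+08*1.47384e-13*2208/4.3
D = 0.02187 Gy


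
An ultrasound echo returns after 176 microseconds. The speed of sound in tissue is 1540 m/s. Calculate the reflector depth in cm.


depth = c * t / 2
t = 176 us = 1.7600e-04 s
depth = 1540 * 1.7600e-04 / 2
depth = 0.13552 m = 13.552 cm


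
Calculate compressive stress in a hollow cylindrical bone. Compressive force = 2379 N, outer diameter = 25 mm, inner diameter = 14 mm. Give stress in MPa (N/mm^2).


A = pi*(r_o^2 - r_i^2)
r_o = 12.5 mm, r_i = 7 mm
A = 336.936 mm^2
sigma = F/A = 2379 / 336.936
sigma = 7.061 MPa


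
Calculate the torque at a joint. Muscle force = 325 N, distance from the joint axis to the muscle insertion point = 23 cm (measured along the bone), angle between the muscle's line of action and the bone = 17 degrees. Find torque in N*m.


Torque = F * d * sin(theta)   (moment arm = d*sin(theta))
d = 23 cm = 0.23 m
Torque = 325 * 0.23 * sin(17)
Torque = 21.85 N*m


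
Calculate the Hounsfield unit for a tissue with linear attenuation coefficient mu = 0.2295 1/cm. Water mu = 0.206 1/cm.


HU = ((mu_tissue - mu_water) / mu_water) * 1000
HU = ((0.2295 - 0.206) / 0.206) * 1000
HU = 114.1


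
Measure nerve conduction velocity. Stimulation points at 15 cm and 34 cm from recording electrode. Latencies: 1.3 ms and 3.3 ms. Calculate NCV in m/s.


Distance = (34 - 15) / 100 = 0.19 m
dt = (3.3 - 1.3) / 1000 = 0.002 s
NCV = dist / dt = 95 m/s


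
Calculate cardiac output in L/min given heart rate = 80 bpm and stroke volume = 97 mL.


CO = HR * SV
CO = 80 * 97 / 1000
CO = 7.76 L/min


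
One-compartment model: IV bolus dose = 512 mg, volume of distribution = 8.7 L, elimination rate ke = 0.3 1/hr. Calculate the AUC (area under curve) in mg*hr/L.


C0 = Dose/Vd = 512/8.7 = 58.8506 mg/L
AUC = C0/ke = 58.8506/0.3
AUC = 196.2 mg*hr/L


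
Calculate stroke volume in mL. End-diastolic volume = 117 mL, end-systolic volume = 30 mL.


SV = EDV - ESV
SV = 117 - 30
SV = 87 mL


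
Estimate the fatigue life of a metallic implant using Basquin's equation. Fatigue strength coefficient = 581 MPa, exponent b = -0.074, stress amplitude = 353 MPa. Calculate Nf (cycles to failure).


sigma_a = sigma_f' * (2Nf)^b
2Nf = (sigma_a/sigma_f')^(1/b)
2Nf = (353/581)^(1/-0.074)
2Nf = 840.12442
Nf = 420.1


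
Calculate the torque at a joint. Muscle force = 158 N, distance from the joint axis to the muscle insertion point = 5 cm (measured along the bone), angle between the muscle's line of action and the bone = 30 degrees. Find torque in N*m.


Torque = F * d * sin(theta)   (moment arm = d*sin(theta))
d = 5 cm = 0.05 m
Torque = 158 * 0.05 * sin(30)
Torque = 3.95 N*m


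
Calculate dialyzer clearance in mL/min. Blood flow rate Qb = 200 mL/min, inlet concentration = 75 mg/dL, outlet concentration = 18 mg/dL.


K = Qb * (Cb_in - Cb_out) / Cb_in
K = 200 * (75 - 18) / 75
K = 152 mL/min


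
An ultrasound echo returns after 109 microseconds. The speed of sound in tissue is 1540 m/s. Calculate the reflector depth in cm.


depth = c * t / 2
t = 109 us = 1.0900e-04 s
depth = 1540 * 1.0900e-04 / 2
depth = 0.08393 m = 8.393 cm


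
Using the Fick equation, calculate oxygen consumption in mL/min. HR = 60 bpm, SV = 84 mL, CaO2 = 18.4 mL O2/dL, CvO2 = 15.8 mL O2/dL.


CO = HR*SV = 60*84/1000 = 5.04 L/min
a-v O2 diff = 18.4 - 15.8 = 2.6 mL/dL
VO2 = CO * (CaO2-CvO2) * 10 dL/L
VO2 = 5.04 * 2.6 * 10
VO2 = 131 mL/min


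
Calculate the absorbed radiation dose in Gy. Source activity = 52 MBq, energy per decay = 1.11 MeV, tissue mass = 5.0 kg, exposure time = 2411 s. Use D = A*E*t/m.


A = 52 MBq = 5.2000e+07 Bq
E = 1.11 MeV = 1.77822e-13 J
D = A*E*t/m = 5.2000e+07*1.77822e-13*2411/5.0
D = 0.004459 Gy


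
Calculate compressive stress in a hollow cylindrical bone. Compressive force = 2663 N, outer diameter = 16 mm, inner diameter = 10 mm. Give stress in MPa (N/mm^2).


A = pi*(r_o^2 - r_i^2)
r_o = 8 mm, r_i = 5 mm
A = 122.522 mm^2
sigma = F/A = 2663 / 122.522
sigma = 21.73 MPa


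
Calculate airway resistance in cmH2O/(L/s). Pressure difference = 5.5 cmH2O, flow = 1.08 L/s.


R = dP / flow
R = 5.5 / 1.08
R = 5.093 cmH2O/(L/s)


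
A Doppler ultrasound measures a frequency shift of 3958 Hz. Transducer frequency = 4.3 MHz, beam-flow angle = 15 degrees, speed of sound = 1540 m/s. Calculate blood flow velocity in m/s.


v = fd * c / (2 * f0 * cos(theta))
v = 3958 * 1540 / (2 * 4.3000e+06 * cos(15))
v = 0.7338 m/s


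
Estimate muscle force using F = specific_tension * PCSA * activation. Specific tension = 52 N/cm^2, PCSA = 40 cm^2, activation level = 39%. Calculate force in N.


F = sigma * PCSA * activation
F = 52 * 40 * 0.39
F = 811.2 N


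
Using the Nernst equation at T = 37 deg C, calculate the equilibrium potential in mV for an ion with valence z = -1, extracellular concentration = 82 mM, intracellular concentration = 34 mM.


E = (RT/(zF)) * ln(C_out/C_in)
T = 37 + 273.15 = 310.15 K
E = (8.314 * 310.15 / (-1 * 96485)) * ln(82/34)
E = -23.53 mV


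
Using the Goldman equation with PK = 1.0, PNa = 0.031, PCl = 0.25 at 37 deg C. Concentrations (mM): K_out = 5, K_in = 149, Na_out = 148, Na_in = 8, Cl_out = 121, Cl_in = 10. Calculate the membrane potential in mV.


Vm = (RT/F)*ln((PK*Ko + PNa*Nao + PCl*Cli)/(PK*Ki + PNa*Nai + PCl*Clo))
Numer = 12.088, Denom = 179.498
Vm = -72.1 mV


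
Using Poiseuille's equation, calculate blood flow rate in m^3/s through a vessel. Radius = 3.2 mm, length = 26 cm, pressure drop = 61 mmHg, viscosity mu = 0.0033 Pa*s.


Q = pi*r^4*dP / (8*mu*L)
r = 0.0032 m, L = 0.26 m
dP = 61 mmHg = 8132.642 Pa
Q = 3.9031e-04 m^3/s


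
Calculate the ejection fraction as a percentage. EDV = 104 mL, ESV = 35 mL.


SV = EDV - ESV = 104 - 35 = 69 mL
EF = SV/EDV * 100 = 69/104 * 100
EF = 66.35%


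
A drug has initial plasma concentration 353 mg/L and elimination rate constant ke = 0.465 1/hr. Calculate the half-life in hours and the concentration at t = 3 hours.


t_half = ln(2) / ke = 0.693147 / 0.465 = 1.491 hr
C(t) = C0 * exp(-ke*t) = 353 * exp(-0.465*3)
C(3) = 87.49 mg/L


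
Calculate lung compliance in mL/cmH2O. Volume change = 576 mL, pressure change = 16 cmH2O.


C = dV / dP
C = 576 / 16
C = 36 mL/cmH2O


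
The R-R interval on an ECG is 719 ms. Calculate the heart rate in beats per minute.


HR = 60 / RR_interval(s)
RR = 719 ms = 0.719 s
HR = 60 / 0.719 = 83.45 bpm


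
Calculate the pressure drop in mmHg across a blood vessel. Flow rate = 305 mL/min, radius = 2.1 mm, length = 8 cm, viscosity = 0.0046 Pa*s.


dP = 8*mu*L*Q / (pi*r^4)
Q = 305 mL/min = 5.08333e-06 m^3/s
dP = 244.94 Pa = 244.94 / 133.322 mmHg = 1.837 mmHg


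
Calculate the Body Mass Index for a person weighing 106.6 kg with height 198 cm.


BMI = weight / height^2
height = 198 cm = 1.98 m
BMI = 106.6 / 1.98^2
BMI = 27.19 kg/m^2


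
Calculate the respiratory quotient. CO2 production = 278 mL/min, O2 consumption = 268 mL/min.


RQ = VCO2 / VO2
RQ = 278 / 268
RQ = 1.037


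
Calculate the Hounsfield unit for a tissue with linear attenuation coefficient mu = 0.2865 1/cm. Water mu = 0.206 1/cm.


HU = ((mu_tissue - mu_water) / mu_water) * 1000
HU = ((0.2865 - 0.206) / 0.206) * 1000
HU = 390.8


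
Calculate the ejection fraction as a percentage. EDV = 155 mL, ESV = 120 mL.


SV = EDV - ESV = 155 - 120 = 35 mL
EF = SV/EDV * 100 = 35/155 * 100
EF = 22.58%


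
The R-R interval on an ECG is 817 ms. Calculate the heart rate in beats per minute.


HR = 60 / RR_interval(s)
RR = 817 ms = 0.817 s
HR = 60 / 0.817 = 73.44 bpm


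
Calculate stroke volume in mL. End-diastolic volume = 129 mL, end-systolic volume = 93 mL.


SV = EDV - ESV
SV = 129 - 93
SV = 36 mL


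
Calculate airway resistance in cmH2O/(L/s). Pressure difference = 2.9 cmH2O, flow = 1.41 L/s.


R = dP / flow
R = 2.9 / 1.41
R = 2.057 cmH2O/(L/s)


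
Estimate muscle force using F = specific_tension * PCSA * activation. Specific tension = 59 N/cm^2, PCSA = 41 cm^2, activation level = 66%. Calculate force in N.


F = sigma * PCSA * activation
F = 59 * 41 * 0.66
F = 1597 N


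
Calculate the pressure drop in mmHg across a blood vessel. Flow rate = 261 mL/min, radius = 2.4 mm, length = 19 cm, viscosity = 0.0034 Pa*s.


dP = 8*mu*L*Q / (pi*r^4)
Q = 261 mL/min = 4.35e-06 m^3/s
dP = 215.683 Pa = 215.683 / 133.322 mmHg = 1.618 mmHg


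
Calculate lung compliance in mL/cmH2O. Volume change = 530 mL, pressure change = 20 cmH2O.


C = dV / dP
C = 530 / 20
C = 26.5 mL/cmH2O


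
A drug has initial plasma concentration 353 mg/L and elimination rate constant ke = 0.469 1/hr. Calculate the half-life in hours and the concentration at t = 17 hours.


t_half = ln(2) / ke = 0.693147 / 0.469 = 1.478 hr
C(t) = C0 * exp(-ke*t) = 353 * exp(-0.469*17)
C(17) = 0.1217 mg/L


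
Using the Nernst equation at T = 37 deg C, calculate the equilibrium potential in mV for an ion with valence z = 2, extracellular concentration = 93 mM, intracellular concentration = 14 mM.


E = (RT/(zF)) * ln(C_out/C_in)
T = 37 + 273.15 = 310.15 K
E = (8.314 * 310.15 / (2 * 96485)) * ln(93/14)
E = 25.3 mV


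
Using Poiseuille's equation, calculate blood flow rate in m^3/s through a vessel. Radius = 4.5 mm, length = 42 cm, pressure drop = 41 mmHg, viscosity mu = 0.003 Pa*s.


Q = pi*r^4*dP / (8*mu*L)
r = 0.0045 m, L = 0.42 m
dP = 41 mmHg = 5466.202 Pa
Q = 6.9859e-04 m^3/s


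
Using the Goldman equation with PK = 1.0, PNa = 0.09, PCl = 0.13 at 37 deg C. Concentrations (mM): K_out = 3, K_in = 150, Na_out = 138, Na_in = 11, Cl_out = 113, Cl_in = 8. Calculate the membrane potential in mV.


Vm = (RT/F)*ln((PK*Ko + PNa*Nao + PCl*Cli)/(PK*Ki + PNa*Nai + PCl*Clo))
Numer = 16.46, Denom = 165.68
Vm = -61.71 mV


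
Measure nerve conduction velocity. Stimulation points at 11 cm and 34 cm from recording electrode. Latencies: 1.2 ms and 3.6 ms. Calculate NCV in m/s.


Distance = (34 - 11) / 100 = 0.23 m
dt = (3.6 - 1.2) / 1000 = 0.0024 s
NCV = dist / dt = 95.83 m/s


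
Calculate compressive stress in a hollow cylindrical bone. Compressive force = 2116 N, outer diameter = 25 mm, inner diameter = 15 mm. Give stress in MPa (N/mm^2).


A = pi*(r_o^2 - r_i^2)
r_o = 12.5 mm, r_i = 7.5 mm
A = 314.159 mm^2
sigma = F/A = 2116 / 314.159
sigma = 6.735 MPa


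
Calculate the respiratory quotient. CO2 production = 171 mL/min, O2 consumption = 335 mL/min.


RQ = VCO2 / VO2
RQ = 171 / 335
RQ = 0.5104


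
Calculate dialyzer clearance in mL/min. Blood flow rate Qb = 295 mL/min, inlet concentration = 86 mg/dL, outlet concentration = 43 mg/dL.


K = Qb * (Cb_in - Cb_out) / Cb_in
K = 295 * (86 - 43) / 86
K = 147.5 mL/min


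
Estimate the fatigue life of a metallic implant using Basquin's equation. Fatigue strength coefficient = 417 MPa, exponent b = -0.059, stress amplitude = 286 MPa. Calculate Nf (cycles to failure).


sigma_a = sigma_f' * (2Nf)^b
2Nf = (sigma_a/sigma_f')^(1/b)
2Nf = (286/417)^(1/-0.059)
2Nf = 596.70968
Nf = 298.4


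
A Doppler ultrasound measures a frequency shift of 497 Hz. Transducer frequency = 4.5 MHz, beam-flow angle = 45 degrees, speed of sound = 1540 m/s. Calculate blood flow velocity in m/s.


v = fd * c / (2 * f0 * cos(theta))
v = 497 * 1540 / (2 * 4.5000e+06 * cos(45))
v = 0.1203 m/s


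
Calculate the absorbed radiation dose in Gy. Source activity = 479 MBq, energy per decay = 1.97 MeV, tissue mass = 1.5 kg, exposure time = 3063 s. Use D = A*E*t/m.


A = 479 MBq = 4.7900e+08 Bq
E = 1.97 MeV = 3.15594e-13 J
D = A*E*t/m = 4.7900e+08*3.15594e-13*3063/1.5
D = 0.3087 Gy


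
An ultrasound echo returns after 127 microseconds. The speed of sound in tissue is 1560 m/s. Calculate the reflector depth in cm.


depth = c * t / 2
t = 127 us = 1.2700e-04 s
depth = 1560 * 1.2700e-04 / 2
depth = 0.09906 m = 9.906 cm


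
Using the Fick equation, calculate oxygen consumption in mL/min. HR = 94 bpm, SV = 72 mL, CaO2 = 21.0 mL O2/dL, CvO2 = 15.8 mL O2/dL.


CO = HR*SV = 94*72/1000 = 6.768 L/min
a-v O2 diff = 21.0 - 15.8 = 5.2 mL/dL
VO2 = CO * (CaO2-CvO2) * 10 dL/L
VO2 = 6.768 * 5.2 * 10
VO2 = 351.9 mL/min


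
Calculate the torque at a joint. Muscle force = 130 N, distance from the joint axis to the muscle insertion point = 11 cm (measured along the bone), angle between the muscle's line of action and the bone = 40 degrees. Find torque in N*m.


Torque = F * d * sin(theta)   (moment arm = d*sin(theta))
d = 11 cm = 0.11 m
Torque = 130 * 0.11 * sin(40)
Torque = 9.192 N*m


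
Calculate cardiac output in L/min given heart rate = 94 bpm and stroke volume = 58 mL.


CO = HR * SV
CO = 94 * 58 / 1000
CO = 5.452 L/min


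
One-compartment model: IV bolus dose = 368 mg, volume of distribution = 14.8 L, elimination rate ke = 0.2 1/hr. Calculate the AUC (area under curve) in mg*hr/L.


C0 = Dose/Vd = 368/14.8 = 24.8649 mg/L
AUC = C0/ke = 24.8649/0.2
AUC = 124.3 mg*hr/L


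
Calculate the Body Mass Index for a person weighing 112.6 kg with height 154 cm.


BMI = weight / height^2
height = 154 cm = 1.54 m
BMI = 112.6 / 1.54^2
BMI = 47.48 kg/m^2


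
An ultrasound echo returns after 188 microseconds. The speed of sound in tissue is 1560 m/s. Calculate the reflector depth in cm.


depth = c * t / 2
t = 188 us = 1.8800e-04 s
depth = 1560 * 1.8800e-04 / 2
depth = 0.14664 m = 14.664 cm


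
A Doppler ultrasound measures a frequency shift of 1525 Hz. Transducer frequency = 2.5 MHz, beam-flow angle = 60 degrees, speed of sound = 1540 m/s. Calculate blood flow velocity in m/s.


v = fd * c / (2 * f0 * cos(theta))
v = 1525 * 1540 / (2 * 2.5000e+06 * cos(60))
v = 0.9394 m/s


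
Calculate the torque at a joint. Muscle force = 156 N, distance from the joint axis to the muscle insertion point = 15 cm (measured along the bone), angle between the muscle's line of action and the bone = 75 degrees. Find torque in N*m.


Torque = F * d * sin(theta)   (moment arm = d*sin(theta))
d = 15 cm = 0.15 m
Torque = 156 * 0.15 * sin(75)
Torque = 22.6 N*m


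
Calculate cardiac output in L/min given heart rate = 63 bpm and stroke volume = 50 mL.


CO = HR * SV
CO = 63 * 50 / 1000
CO = 3.15 L/min


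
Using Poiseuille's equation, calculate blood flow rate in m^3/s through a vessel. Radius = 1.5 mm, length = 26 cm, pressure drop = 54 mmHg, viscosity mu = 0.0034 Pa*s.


Q = pi*r^4*dP / (8*mu*L)
r = 0.0015 m, L = 0.26 m
dP = 54 mmHg = 7199.388 Pa
Q = 1.6191e-05 m^3/s


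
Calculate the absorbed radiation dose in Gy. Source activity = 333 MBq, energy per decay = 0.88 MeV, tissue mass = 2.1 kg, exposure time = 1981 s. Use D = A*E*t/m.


A = 333 MBq = 3.3300e+08 Bq
E = 0.88 MeV = 1.40976e-13 J
D = A*E*t/m = 3.3300e+08*1.40976e-13*1981/2.1
D = 0.04428 Gy


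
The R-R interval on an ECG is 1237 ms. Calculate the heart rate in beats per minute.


HR = 60 / RR_interval(s)
RR = 1237 ms = 1.237 s
HR = 60 / 1.237 = 48.5 bpm


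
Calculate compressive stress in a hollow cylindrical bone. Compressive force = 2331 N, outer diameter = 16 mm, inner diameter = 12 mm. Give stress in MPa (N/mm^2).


A = pi*(r_o^2 - r_i^2)
r_o = 8 mm, r_i = 6 mm
A = 87.9646 mm^2
sigma = F/A = 2331 / 87.9646
sigma = 26.5 MPa


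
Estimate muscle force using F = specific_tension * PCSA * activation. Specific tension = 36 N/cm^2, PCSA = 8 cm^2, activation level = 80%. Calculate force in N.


F = sigma * PCSA * activation
F = 36 * 8 * 0.8
F = 230.4 N


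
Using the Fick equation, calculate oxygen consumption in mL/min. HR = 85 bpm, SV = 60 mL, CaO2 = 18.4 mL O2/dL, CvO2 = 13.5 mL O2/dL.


CO = HR*SV = 85*60/1000 = 5.1 L/min
a-v O2 diff = 18.4 - 13.5 = 4.9 mL/dL
VO2 = CO * (CaO2-CvO2) * 10 dL/L
VO2 = 5.1 * 4.9 * 10
VO2 = 249.9 mL/min


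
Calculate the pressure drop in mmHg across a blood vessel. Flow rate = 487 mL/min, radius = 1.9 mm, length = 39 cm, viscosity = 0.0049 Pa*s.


dP = 8*mu*L*Q / (pi*r^4)
Q = 487 mL/min = 8.11667e-06 m^3/s
dP = 3030.85 Pa = 3030.85 / 133.322 mmHg = 22.73 mmHg


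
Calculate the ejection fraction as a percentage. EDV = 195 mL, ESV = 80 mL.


SV = EDV - ESV = 195 - 80 = 115 mL
EF = SV/EDV * 100 = 115/195 * 100
EF = 58.97%


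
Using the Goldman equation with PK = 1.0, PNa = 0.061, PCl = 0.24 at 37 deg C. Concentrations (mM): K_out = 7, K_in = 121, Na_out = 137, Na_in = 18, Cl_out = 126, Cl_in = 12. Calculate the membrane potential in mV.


Vm = (RT/F)*ln((PK*Ko + PNa*Nao + PCl*Cli)/(PK*Ki + PNa*Nai + PCl*Clo))
Numer = 18.237, Denom = 152.338
Vm = -56.73 mV


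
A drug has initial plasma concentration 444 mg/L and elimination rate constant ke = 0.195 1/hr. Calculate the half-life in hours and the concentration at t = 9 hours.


t_half = ln(2) / ke = 0.693147 / 0.195 = 3.555 hr
C(t) = C0 * exp(-ke*t) = 444 * exp(-0.195*9)
C(9) = 76.77 mg/L


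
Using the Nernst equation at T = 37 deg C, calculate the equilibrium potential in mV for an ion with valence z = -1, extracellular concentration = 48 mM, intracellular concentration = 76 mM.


E = (RT/(zF)) * ln(C_out/C_in)
T = 37 + 273.15 = 310.15 K
E = (8.314 * 310.15 / (-1 * 96485)) * ln(48/76)
E = 12.28 mV


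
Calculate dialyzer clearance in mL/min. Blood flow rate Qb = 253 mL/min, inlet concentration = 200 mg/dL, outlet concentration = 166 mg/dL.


K = Qb * (Cb_in - Cb_out) / Cb_in
K = 253 * (200 - 166) / 200
K = 43.01 mL/min


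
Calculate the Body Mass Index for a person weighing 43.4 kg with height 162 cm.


BMI = weight / height^2
height = 162 cm = 1.62 m
BMI = 43.4 / 1.62^2
BMI = 16.54 kg/m^2


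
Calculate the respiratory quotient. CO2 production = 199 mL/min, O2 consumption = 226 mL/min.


RQ = VCO2 / VO2
RQ = 199 / 226
RQ = 0.8805


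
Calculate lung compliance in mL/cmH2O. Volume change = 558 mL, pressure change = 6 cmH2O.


C = dV / dP
C = 558 / 6
C = 93 mL/cmH2O


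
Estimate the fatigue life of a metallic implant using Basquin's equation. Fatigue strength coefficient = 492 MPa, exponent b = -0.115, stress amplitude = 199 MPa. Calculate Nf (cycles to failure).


sigma_a = sigma_f' * (2Nf)^b
2Nf = (sigma_a/sigma_f')^(1/b)
2Nf = (199/492)^(1/-0.115)
2Nf = 2620.3871
Nf = 1310


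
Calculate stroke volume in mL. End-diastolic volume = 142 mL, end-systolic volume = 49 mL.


SV = EDV - ESV
SV = 142 - 49
SV = 93 mL


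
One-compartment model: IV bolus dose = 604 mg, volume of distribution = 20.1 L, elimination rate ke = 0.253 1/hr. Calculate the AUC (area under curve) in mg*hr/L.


C0 = Dose/Vd = 604/20.1 = 30.0498 mg/L
AUC = C0/ke = 30.0498/0.253
AUC = 118.8 mg*hr/L


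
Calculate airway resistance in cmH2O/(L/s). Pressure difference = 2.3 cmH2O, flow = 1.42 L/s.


R = dP / flow
R = 2.3 / 1.42
R = 1.62 cmH2O/(L/s)


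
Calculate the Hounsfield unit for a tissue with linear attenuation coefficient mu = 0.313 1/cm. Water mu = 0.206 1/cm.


HU = ((mu_tissue - mu_water) / mu_water) * 1000
HU = ((0.313 - 0.206) / 0.206) * 1000
HU = 519.4


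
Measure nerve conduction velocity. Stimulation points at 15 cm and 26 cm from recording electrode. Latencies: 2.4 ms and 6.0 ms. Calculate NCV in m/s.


Distance = (26 - 15) / 100 = 0.11 m
dt = (6.0 - 2.4) / 1000 = 0.0036 s
NCV = dist / dt = 30.56 m/s


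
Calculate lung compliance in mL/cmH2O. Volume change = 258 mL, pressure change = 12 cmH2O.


C = dV / dP
C = 258 / 12
C = 21.5 mL/cmH2O
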